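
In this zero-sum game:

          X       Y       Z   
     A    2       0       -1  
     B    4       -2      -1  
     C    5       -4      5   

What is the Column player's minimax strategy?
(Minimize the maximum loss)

Column should play Y, value = 0

Work:
Column player minimizes Row's maximum payoff:
Column X: max payoff to Row = 5
Column Y: max payoff to Row = 0
Column Z: max payoff to Row = 5
Minimum is 0, achieved by column Y.
Minimax strategy: Y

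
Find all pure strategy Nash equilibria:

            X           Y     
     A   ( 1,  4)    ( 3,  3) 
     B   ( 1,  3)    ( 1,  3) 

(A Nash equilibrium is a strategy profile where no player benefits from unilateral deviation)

Nash equilibrium: (A, X), (B, X)

Work:
Best responses:
  P1 vs X: payoffs [1, 1] → best response A/B (payoff 1)
  P1 vs Y: payoffs [3, 1] → best response A (payoff 3)
  P2 vs A: payoffs [4, 3] → best response X (payoff 4)
  P2 vs B: payoffs [3, 3] → best response X/Y (payoff 3)
Mutual best responses: (A,X), (B,X) → Nash equilibria.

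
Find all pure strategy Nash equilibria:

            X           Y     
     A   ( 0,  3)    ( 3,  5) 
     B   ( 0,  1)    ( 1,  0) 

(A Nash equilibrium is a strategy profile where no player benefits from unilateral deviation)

Nash equilibrium: (A, Y), (B, X)

Work:
Best responses:
  P1 vs X: payoffs [0, 0] → best response A/B (payoff 0)
  P1 vs Y: payoffs [3, 1] → best response A (payoff 3)
  P2 vs A: payoffs [3, 5] → best response Y (payoff 5)
  P2 vs B: payoffs [1, 0] → best response X (payoff 1)
Mutual best responses: (A,Y), (B,X) → Nash equilibria.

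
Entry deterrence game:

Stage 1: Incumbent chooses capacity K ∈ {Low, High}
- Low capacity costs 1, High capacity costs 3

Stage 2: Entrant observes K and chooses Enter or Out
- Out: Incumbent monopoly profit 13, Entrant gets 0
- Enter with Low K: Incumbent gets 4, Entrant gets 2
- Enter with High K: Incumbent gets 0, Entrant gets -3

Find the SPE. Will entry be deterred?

SPE: (High, Enter|Low, Out|High); Entry deterred. Incumbent net profit = 10

Work:
After Low K: Entrant enters (2 > 0)
After High K: Entrant stays out (-3 < 0)
Incumbent: Low → 4−1=3, High → 13−3=10
Incumbent chooses High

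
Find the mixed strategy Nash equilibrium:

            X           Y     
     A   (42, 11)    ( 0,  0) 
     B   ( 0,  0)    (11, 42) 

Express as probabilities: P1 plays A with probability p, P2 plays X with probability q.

p = 0.7925, q = 0.2075

Work:
Find probabilities that make opponent indifferent:
P2 chooses q to make P1 indifferent between A and B
P1 chooses p to make P2 indifferent between X and Y
Mixed NE: P1 plays (A: 0.7925, B: 0.2075), P2 plays (X: 0.2075, Y: 0.7925)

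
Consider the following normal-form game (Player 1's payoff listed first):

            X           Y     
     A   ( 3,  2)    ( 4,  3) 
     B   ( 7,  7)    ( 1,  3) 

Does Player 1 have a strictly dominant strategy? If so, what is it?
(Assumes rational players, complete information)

No strictly dominant strategy exists for Player 1

Work:
A strategy strictly dominates another if it gives a strictly higher payoff against every opponent action. Compare each pair of P1's strategies column-by-column:
  A vs B: [3 vs 7, 4 vs 1] → A does not strictly dominate B (column X: 3 ≤ 7)
  B vs A: [7 vs 3, 1 vs 4] → B does not strictly dominate A (column Y: 1 ≤ 4)
No single strategy strictly dominates all others → no strictly dominant strategy.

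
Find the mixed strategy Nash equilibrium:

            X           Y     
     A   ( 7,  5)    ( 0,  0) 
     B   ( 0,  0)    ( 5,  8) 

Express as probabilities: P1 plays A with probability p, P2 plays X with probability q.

p = 0.6154, q = 0.4167

Work:
Find probabilities that make opponent indifferent:
P2 chooses q to make P1 indifferent between A and B
P1 chooses p to make P2 indifferent between X and Y
Mixed NE: P1 plays (A: 0.6154, B: 0.3846), P2 plays (X: 0.4167, Y: 0.5833)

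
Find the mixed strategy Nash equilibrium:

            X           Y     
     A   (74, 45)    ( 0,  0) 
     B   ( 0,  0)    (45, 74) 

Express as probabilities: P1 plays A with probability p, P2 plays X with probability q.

p = 0.6218, q = 0.3782

Work:
Find probabilities that make opponent indifferent:
P2 chooses q to make P1 indifferent between A and B
P1 chooses p to make P2 indifferent between X and Y
Mixed NE: P1 plays (A: 0.6218, B: 0.3782), P2 plays (X: 0.3782, Y: 0.6218)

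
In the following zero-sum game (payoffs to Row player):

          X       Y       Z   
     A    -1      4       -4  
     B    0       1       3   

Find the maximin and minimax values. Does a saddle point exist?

Maximin = 0, Minimax = 0, Saddle: True

Work:
Row minimums: [-4, 0] → maximin = 0
Column maximums: [0, 4, 3] → minimax = 0
Saddle point exists! Game value = 0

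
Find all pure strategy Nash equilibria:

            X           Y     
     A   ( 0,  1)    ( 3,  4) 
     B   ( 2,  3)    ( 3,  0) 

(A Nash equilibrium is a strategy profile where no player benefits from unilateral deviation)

Nash equilibrium: (A, Y), (B, X)

Work:
Best responses:
  P1 vs X: payoffs [0, 2] → best response B (payoff 2)
  P1 vs Y: payoffs [3, 3] → best response A/B (payoff 3)
  P2 vs A: payoffs [1, 4] → best response Y (payoff 4)
  P2 vs B: payoffs [3, 0] → best response X (payoff 3)
Mutual best responses: (A,Y), (B,X) → Nash equilibria.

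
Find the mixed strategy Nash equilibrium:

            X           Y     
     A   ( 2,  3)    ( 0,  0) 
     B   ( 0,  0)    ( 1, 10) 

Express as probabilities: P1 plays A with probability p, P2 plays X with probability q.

p = 0.7692, q = 0.3333

Work:
Find probabilities that make opponent indifferent:
P2 chooses q to make P1 indifferent between A and B
P1 chooses p to make P2 indifferent between X and Y
Mixed NE: P1 plays (A: 0.7692, B: 0.2308), P2 plays (X: 0.3333, Y: 0.6667)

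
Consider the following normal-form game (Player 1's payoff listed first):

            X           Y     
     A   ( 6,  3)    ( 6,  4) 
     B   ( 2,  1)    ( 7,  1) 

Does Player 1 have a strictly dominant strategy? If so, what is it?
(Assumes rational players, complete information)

No strictly dominant strategy exists for Player 1

Work:
A strategy strictly dominates another if it gives a strictly higher payoff against every opponent action. Compare each pair of P1's strategies column-by-column:
  A vs B: [6 vs 2, 6 vs 7] → A does not strictly dominate B (column Y: 6 ≤ 7)
  B vs A: [2 vs 6, 7 vs 6] → B does not strictly dominate A (column X: 2 ≤ 6)
No single strategy strictly dominates all others → no strictly dominant strategy.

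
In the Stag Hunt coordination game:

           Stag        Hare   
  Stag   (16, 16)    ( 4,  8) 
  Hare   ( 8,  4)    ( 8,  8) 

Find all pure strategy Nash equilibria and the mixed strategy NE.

Pure NE: (Stag, Stag) and (Hare, Hare); Mixed NE: p = 0.3333, q = 0.3333

Work:
Check pure NE:
(Stag, Stag): (16, 16) - no unilateral deviation beneficial
(Hare, Hare): (8, 8) - no unilateral deviation beneficial
Mixed NE: P1 plays Stag with p = 0.3333, P2 plays Stag with q = 0.3333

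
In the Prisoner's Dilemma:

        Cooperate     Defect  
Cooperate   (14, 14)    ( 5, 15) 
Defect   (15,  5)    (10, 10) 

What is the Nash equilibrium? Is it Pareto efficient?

(Defect, Defect) is NE; not Pareto efficient

Work:
Defect dominates Cooperate for both players:
If P2 cooperates: Defect (15) > Cooperate (14)
If P2 defects: Defect (10) > Cooperate (5)
NE: (Defect, Defect) with payoff (10, 10)
But (Cooperate, Cooperate) = (14, 14) Pareto dominates (10, 10)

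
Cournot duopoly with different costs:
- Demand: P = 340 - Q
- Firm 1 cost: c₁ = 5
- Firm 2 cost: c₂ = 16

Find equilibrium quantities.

q₁* = 115.33, q₂* = 104.33

Work:
Reaction: q₁ = (340 - 5 - q₂)/2
Reaction: q₂ = (340 - 16 - q₁)/2
Solve simultaneously:
q₁* = (340 - 2×5 + 16)/3 = 115.33
q₂* = (340 - 2×16 + 5)/3 = 104.33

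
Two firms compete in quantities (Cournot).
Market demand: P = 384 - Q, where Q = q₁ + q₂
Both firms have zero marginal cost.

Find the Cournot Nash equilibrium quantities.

q₁* = q₂* = 128.0; P* = 128.0

Work:
Profit: π_i = P·q_i = (a - q_i - q_j)·q_i
FOC: ∂π_i/∂q_i = a - 2q_i - q_j = 0
Reaction function: q_i = (384 - q_j)/2
Symmetry: q* = 384/3 = 128.0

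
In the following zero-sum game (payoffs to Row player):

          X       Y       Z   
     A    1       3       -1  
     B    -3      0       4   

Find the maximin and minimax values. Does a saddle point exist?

Maximin = -1, Minimax = 1, Saddle: False

Work:
Row minimums: [-1, -3] → maximin = -1
Column maximums: [1, 3, 4] → minimax = 1
No saddle point (maximin ≠ minimax). Mixed strategy needed.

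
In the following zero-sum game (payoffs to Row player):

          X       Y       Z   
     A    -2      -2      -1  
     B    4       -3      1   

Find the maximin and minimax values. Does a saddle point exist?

Maximin = -2, Minimax = -2, Saddle: True

Work:
Row minimums: [-2, -3] → maximin = -2
Column maximums: [4, -2, 1] → minimax = -2
Saddle point exists! Game value = -2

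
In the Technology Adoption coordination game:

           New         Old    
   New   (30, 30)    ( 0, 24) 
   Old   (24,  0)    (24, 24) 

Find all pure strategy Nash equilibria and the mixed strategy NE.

Pure NE: (New, New) and (Old, Old); Mixed NE: p = 0.8, q = 0.8

Work:
Check pure NE:
(New, New): (30, 30) - no unilateral deviation beneficial
(Old, Old): (24, 24) - no unilateral deviation beneficial
Mixed NE: P1 plays New with p = 0.8, P2 plays New with q = 0.8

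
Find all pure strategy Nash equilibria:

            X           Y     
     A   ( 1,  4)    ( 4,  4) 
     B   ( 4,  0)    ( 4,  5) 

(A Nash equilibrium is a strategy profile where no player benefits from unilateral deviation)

Nash equilibrium: (A, Y), (B, Y)

Work:
Best responses:
  P1 vs X: payoffs [1, 4] → best response B (payoff 4)
  P1 vs Y: payoffs [4, 4] → best response A/B (payoff 4)
  P2 vs A: payoffs [4, 4] → best response X/Y (payoff 4)
  P2 vs B: payoffs [0, 5] → best response Y (payoff 5)
Mutual best responses: (A,Y), (B,Y) → Nash equilibria.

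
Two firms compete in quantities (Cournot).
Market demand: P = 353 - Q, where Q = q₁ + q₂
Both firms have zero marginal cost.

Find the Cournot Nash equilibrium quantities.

q₁* = q₂* = 117.67; P* = 117.67

Work:
Profit: π_i = P·q_i = (a - q_i - q_j)·q_i
FOC: ∂π_i/∂q_i = a - 2q_i - q_j = 0
Reaction function: q_i = (353 - q_j)/2
Symmetry: q* = 353/3 = 117.67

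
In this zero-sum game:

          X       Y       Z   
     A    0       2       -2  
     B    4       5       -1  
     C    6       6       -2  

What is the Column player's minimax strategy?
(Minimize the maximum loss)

Column should play Z, value = -1

Work:
Column player minimizes Row's maximum payoff:
Column X: max payoff to Row = 6
Column Y: max payoff to Row = 6
Column Z: max payoff to Row = -1
Minimum is -1, achieved by column Z.
Minimax strategy: Z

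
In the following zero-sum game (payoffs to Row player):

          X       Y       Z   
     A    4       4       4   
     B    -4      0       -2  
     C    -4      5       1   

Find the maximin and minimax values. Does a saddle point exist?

Maximin = 4, Minimax = 4, Saddle: True

Work:
Row minimums: [4, -4, -4] → maximin = 4
Column maximums: [4, 5, 4] → minimax = 4
Saddle point exists! Game value = 4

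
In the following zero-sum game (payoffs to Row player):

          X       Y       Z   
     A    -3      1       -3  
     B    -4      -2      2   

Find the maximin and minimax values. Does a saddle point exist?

Maximin = -3, Minimax = -3, Saddle: True

Work:
Row minimums: [-3, -4] → maximin = -3
Column maximums: [-3, 1, 2] → minimax = -3
Saddle point exists! Game value = -3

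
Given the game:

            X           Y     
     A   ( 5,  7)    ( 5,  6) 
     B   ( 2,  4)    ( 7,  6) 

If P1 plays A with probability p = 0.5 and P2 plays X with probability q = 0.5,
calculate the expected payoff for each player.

E[P1] = 4.75, E[P2] = 5.75

Work:
E[P1] = p·q·π₁(A,X) + p·(1-q)·π₁(A,Y) + (1-p)·q·π₁(B,X) + (1-p)·(1-q)·π₁(B,Y)
= 0.5·0.5·5 + 0.5·0.5·5 + 0.5·0.5·2 + 0.5·0.5·7
= 4.75

E[P2] = 5.75 (similar calculation)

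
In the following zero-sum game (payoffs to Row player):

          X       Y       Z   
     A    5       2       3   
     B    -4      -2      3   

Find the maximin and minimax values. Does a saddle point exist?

Maximin = 2, Minimax = 2, Saddle: True

Work:
Row minimums: [2, -4] → maximin = 2
Column maximums: [5, 2, 3] → minimax = 2
Saddle point exists! Game value = 2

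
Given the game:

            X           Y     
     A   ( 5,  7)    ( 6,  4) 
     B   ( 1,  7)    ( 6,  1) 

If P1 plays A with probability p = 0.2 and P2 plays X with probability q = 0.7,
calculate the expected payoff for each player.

E[P1] = 3.06, E[P2] = 5.38

Work:
E[P1] = p·q·π₁(A,X) + p·(1-q)·π₁(A,Y) + (1-p)·q·π₁(B,X) + (1-p)·(1-q)·π₁(B,Y)
= 0.2·0.7·5 + 0.2·0.3·6 + 0.8·0.7·1 + 0.8·0.3·6
= 3.06

E[P2] = 5.38 (similar calculation)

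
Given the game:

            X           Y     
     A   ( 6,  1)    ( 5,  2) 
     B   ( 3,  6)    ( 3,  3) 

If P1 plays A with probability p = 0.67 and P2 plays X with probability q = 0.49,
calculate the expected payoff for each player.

E[P1] = 4.6683, E[P2] = 2.4868

Work:
E[P1] = p·q·π₁(A,X) + p·(1-q)·π₁(A,Y) + (1-p)·q·π₁(B,X) + (1-p)·(1-q)·π₁(B,Y)
= 0.67·0.49·6 + 0.67·0.51·5 + 0.33·0.49·3 + 0.33·0.51·3
= 4.6683

E[P2] = 2.4868 (similar calculation)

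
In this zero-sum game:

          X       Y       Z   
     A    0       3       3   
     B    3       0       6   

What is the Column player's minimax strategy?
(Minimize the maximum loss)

Column should play X or Y (all achieve the minimum), value = 3

Work:
Column player minimizes Row's maximum payoff:
Column X: max payoff to Row = 3
Column Y: max payoff to Row = 3
Column Z: max payoff to Row = 6
Minimum is 3, achieved by columns X, Y (tied).
Each of X or Y is a minimax strategy.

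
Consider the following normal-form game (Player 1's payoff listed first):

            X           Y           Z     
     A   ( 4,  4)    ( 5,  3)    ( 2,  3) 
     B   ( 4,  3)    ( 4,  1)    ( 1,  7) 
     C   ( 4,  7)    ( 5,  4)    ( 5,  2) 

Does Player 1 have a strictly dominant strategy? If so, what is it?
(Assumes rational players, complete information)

No strictly dominant strategy exists for Player 1

Work:
A strategy strictly dominates another if it gives a strictly higher payoff against every opponent action. Compare each pair of P1's strategies column-by-column:
  A vs B: [4 vs 4, 5 vs 4, 2 vs 1] → A does not strictly dominate B (column X: 4 ≤ 4)
  A vs C: [4 vs 4, 5 vs 5, 2 vs 5] → A does not strictly dominate C (column X: 4 ≤ 4)
  B vs A: [4 vs 4, 4 vs 5, 1 vs 2] → B does not strictly dominate A (column X: 4 ≤ 4)
  B vs C: [4 vs 4, 4 vs 5, 1 vs 5] → B does not strictly dominate C (column X: 4 ≤ 4)
  C vs A: [4 vs 4, 5 vs 5, 5 vs 2] → C does not strictly dominate A (column X: 4 ≤ 4)
  C vs B: [4 vs 4, 5 vs 4, 5 vs 1] → C does not strictly dominate B (column X: 4 ≤ 4)
No single strategy strictly dominates all others → no strictly dominant strategy.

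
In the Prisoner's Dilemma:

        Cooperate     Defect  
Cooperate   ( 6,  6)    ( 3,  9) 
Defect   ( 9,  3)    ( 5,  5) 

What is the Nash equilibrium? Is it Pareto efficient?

(Defect, Defect) is NE; not Pareto efficient

Work:
Defect dominates Cooperate for both players:
If P2 cooperates: Defect (9) > Cooperate (6)
If P2 defects: Defect (5) > Cooperate (3)
NE: (Defect, Defect) with payoff (5, 5)
But (Cooperate, Cooperate) = (6, 6) Pareto dominates (5, 5)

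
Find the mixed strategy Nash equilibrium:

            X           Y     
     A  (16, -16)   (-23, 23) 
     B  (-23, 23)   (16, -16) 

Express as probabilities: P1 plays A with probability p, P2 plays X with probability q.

p = 0.5, q = 0.5

Work:
Find probabilities that make opponent indifferent:
P2 chooses q to make P1 indifferent between A and B
P1 chooses p to make P2 indifferent between X and Y
Mixed NE: P1 plays (A: 0.5, B: 0.5), P2 plays (X: 0.5, Y: 0.5)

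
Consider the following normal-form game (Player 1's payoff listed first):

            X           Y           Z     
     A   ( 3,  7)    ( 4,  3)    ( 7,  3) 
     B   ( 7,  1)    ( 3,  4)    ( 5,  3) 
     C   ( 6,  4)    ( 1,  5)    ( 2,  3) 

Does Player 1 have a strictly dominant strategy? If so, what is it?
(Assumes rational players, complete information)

No strictly dominant strategy exists for Player 1

Work:
A strategy strictly dominates another if it gives a strictly higher payoff against every opponent action. Compare each pair of P1's strategies column-by-column:
  A vs B: [3 vs 7, 4 vs 3, 7 vs 5] → A does not strictly dominate B (column X: 3 ≤ 7)
  A vs C: [3 vs 6, 4 vs 1, 7 vs 2] → A does not strictly dominate C (column X: 3 ≤ 6)
  B vs A: [7 vs 3, 3 vs 4, 5 vs 7] → B does not strictly dominate A (column Y: 3 ≤ 4)
  B vs C: [7 vs 6, 3 vs 1, 5 vs 2] → B strictly dominates C
  C vs A: [6 vs 3, 1 vs 4, 2 vs 7] → C does not strictly dominate A (column Y: 1 ≤ 4)
  C vs B: [6 vs 7, 1 vs 3, 2 vs 5] → C does not strictly dominate B (column X: 6 ≤ 7)
No single strategy strictly dominates all others → no strictly dominant strategy.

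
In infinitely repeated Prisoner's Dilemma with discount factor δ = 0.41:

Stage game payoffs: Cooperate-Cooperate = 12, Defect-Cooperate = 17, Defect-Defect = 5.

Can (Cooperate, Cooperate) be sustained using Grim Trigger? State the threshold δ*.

δ* = 0.4167; since δ = 0.41 < 0.4167, cooperation cannot be sustained

Work:
For Grim Trigger:
Cooperate forever: 12/(1-δ)
Defect then punished: 17 + 5·δ/(1-δ)
Need: 12/(1-δ) ≥ 17 + 5·δ/(1-δ)
Solving: δ ≥ (T-R)/(T-P) = (17-12)/(17-5) = 0.4167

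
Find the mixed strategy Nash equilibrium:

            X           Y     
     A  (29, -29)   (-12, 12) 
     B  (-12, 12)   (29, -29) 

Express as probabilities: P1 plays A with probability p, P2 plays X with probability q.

p = 0.5, q = 0.5

Work:
Find probabilities that make opponent indifferent:
P2 chooses q to make P1 indifferent between A and B
P1 chooses p to make P2 indifferent between X and Y
Mixed NE: P1 plays (A: 0.5, B: 0.5), P2 plays (X: 0.5, Y: 0.5)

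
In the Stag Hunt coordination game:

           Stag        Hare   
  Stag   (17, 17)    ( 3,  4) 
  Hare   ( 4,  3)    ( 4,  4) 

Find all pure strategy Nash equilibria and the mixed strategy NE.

Pure NE: (Stag, Stag) and (Hare, Hare); Mixed NE: p = 0.0714, q = 0.0714

Work:
Check pure NE:
(Stag, Stag): (17, 17) - no unilateral deviation beneficial
(Hare, Hare): (4, 4) - no unilateral deviation beneficial
Mixed NE: P1 plays Stag with p = 0.0714, P2 plays Stag with q = 0.0714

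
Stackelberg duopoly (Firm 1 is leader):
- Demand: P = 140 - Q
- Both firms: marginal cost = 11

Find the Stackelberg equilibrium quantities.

q₁* (leader) = 64.5, q₂* (follower) = 32.25

Work:
Follower's reaction: q₂ = (a - c - q₁)/2
Leader substitutes: π₁ = q₁·(a - q₁ - (a-c-q₁)/2 - c)
FOC: q₁* = (140 - 11)/2 = 64.50
Then: q₂* = (140 - 11 - 64.5)/2 = 32.25
Leader has first-mover advantage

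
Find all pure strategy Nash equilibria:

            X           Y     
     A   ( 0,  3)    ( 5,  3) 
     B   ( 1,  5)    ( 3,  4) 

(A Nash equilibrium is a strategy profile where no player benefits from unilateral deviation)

Nash equilibrium: (A, Y), (B, X)

Work:
Best responses:
  P1 vs X: payoffs [0, 1] → best response B (payoff 1)
  P1 vs Y: payoffs [5, 3] → best response A (payoff 5)
  P2 vs A: payoffs [3, 3] → best response X/Y (payoff 3)
  P2 vs B: payoffs [5, 4] → best response X (payoff 5)
Mutual best responses: (A,Y), (B,X) → Nash equilibria.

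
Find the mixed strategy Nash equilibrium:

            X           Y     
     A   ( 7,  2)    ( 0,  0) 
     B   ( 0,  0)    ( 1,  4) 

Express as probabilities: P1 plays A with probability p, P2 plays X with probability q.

p = 0.6667, q = 0.125

Work:
Find probabilities that make opponent indifferent:
P2 chooses q to make P1 indifferent between A and B
P1 chooses p to make P2 indifferent between X and Y
Mixed NE: P1 plays (A: 0.6667, B: 0.3333), P2 plays (X: 0.125, Y: 0.875)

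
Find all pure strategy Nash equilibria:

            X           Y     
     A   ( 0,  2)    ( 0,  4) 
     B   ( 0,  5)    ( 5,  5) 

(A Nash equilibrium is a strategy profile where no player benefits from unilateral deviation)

Nash equilibrium: (B, X), (B, Y)

Work:
Best responses:
  P1 vs X: payoffs [0, 0] → best response A/B (payoff 0)
  P1 vs Y: payoffs [0, 5] → best response B (payoff 5)
  P2 vs A: payoffs [2, 4] → best response Y (payoff 4)
  P2 vs B: payoffs [5, 5] → best response X/Y (payoff 5)
Mutual best responses: (B,X), (B,Y) → Nash equilibria.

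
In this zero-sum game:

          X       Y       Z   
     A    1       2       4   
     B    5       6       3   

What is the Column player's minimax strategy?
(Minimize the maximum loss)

Column should play Z, value = 4

Work:
Column player minimizes Row's maximum payoff:
Column X: max payoff to Row = 5
Column Y: max payoff to Row = 6
Column Z: max payoff to Row = 4
Minimum is 4, achieved by column Z.
Minimax strategy: Z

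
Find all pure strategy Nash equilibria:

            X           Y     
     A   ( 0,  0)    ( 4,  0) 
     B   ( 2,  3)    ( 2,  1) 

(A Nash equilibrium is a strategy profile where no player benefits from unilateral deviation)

Nash equilibrium: (A, Y), (B, X)

Work:
Best responses:
  P1 vs X: payoffs [0, 2] → best response B (payoff 2)
  P1 vs Y: payoffs [4, 2] → best response A (payoff 4)
  P2 vs A: payoffs [0, 0] → best response X/Y (payoff 0)
  P2 vs B: payoffs [3, 1] → best response X (payoff 3)
Mutual best responses: (A,Y), (B,X) → Nash equilibria.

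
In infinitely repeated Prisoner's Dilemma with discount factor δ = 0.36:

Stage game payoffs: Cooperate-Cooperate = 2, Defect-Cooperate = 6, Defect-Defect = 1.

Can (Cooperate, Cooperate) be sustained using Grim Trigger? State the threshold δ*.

δ* = 0.8; since δ = 0.36 < 0.8, cooperation cannot be sustained

Work:
For Grim Trigger:
Cooperate forever: 2/(1-δ)
Defect then punished: 6 + 1·δ/(1-δ)
Need: 2/(1-δ) ≥ 6 + 1·δ/(1-δ)
Solving: δ ≥ (T-R)/(T-P) = (6-2)/(6-1) = 0.8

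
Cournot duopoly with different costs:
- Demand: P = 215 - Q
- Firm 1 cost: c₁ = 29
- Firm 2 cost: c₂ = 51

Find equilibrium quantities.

q₁* = 69.33, q₂* = 47.33

Work:
Reaction: q₁ = (215 - 29 - q₂)/2
Reaction: q₂ = (215 - 51 - q₁)/2
Solve simultaneously:
q₁* = (215 - 2×29 + 51)/3 = 69.33
q₂* = (215 - 2×51 + 29)/3 = 47.33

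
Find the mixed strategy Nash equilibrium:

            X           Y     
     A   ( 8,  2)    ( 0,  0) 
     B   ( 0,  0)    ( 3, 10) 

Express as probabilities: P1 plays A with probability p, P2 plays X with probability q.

p = 0.8333, q = 0.2727

Work:
Find probabilities that make opponent indifferent:
P2 chooses q to make P1 indifferent between A and B
P1 chooses p to make P2 indifferent between X and Y
Mixed NE: P1 plays (A: 0.8333, B: 0.1667), P2 plays (X: 0.2727, Y: 0.7273)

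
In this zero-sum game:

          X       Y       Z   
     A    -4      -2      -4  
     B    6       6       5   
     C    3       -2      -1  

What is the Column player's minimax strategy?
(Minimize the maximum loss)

Column should play Z, value = 5

Work:
Column player minimizes Row's maximum payoff:
Column X: max payoff to Row = 6
Column Y: max payoff to Row = 6
Column Z: max payoff to Row = 5
Minimum is 5, achieved by column Z.
Minimax strategy: Z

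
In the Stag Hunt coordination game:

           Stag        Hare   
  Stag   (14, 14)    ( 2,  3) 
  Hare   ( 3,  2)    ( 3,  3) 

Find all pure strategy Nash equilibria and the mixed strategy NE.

Pure NE: (Stag, Stag) and (Hare, Hare); Mixed NE: p = 0.0833, q = 0.0833

Work:
Check pure NE:
(Stag, Stag): (14, 14) - no unilateral deviation beneficial
(Hare, Hare): (3, 3) - no unilateral deviation beneficial
Mixed NE: P1 plays Stag with p = 0.0833, P2 plays Stag with q = 0.0833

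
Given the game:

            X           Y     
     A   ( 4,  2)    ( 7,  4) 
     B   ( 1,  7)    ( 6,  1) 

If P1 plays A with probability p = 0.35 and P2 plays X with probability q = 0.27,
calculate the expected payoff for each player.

E[P1] = 5.189, E[P2] = 2.914

Work:
E[P1] = p·q·π₁(A,X) + p·(1-q)·π₁(A,Y) + (1-p)·q·π₁(B,X) + (1-p)·(1-q)·π₁(B,Y)
= 0.35·0.27·4 + 0.35·0.73·7 + 0.65·0.27·1 + 0.65·0.73·6
= 5.189

E[P2] = 2.914 (similar calculation)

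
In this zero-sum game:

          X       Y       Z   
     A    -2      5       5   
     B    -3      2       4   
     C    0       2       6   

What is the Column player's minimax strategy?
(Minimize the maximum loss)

Column should play X, value = 0

Work:
Column player minimizes Row's maximum payoff:
Column X: max payoff to Row = 0
Column Y: max payoff to Row = 5
Column Z: max payoff to Row = 6
Minimum is 0, achieved by column X.
Minimax strategy: X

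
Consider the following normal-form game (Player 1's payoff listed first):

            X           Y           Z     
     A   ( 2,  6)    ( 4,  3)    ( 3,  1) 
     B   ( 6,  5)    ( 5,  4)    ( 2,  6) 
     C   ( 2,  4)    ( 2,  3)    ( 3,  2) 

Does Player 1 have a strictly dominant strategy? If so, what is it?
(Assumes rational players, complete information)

No strictly dominant strategy exists for Player 1

Work:
A strategy strictly dominates another if it gives a strictly higher payoff against every opponent action. Compare each pair of P1's strategies column-by-column:
  A vs B: [2 vs 6, 4 vs 5, 3 vs 2] → A does not strictly dominate B (column X: 2 ≤ 6)
  A vs C: [2 vs 2, 4 vs 2, 3 vs 3] → A does not strictly dominate C (column X: 2 ≤ 2)
  B vs A: [6 vs 2, 5 vs 4, 2 vs 3] → B does not strictly dominate A (column Z: 2 ≤ 3)
  B vs C: [6 vs 2, 5 vs 2, 2 vs 3] → B does not strictly dominate C (column Z: 2 ≤ 3)
  C vs A: [2 vs 2, 2 vs 4, 3 vs 3] → C does not strictly dominate A (column X: 2 ≤ 2)
  C vs B: [2 vs 6, 2 vs 5, 3 vs 2] → C does not strictly dominate B (column X: 2 ≤ 6)
No single strategy strictly dominates all others → no strictly dominant strategy.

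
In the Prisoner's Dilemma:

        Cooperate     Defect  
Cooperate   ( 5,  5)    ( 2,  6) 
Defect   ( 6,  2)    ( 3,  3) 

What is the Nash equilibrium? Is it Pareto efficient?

(Defect, Defect) is NE; not Pareto efficient

Work:
Defect dominates Cooperate for both players:
If P2 cooperates: Defect (6) > Cooperate (5)
If P2 defects: Defect (3) > Cooperate (2)
NE: (Defect, Defect) with payoff (3, 3)
But (Cooperate, Cooperate) = (5, 5) Pareto dominates (3, 3)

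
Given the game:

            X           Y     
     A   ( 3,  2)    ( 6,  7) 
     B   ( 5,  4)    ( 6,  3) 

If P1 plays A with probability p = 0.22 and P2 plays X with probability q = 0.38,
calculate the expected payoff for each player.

E[P1] = 5.4528, E[P2] = 3.7584

Work:
E[P1] = p·q·π₁(A,X) + p·(1-q)·π₁(A,Y) + (1-p)·q·π₁(B,X) + (1-p)·(1-q)·π₁(B,Y)
= 0.22·0.38·3 + 0.22·0.62·6 + 0.78·0.38·5 + 0.78·0.62·6
= 5.4528

E[P2] = 3.7584 (similar calculation)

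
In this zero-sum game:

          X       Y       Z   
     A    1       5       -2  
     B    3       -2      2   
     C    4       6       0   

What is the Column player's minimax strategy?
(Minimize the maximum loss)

Column should play Z, value = 2

Work:
Column player minimizes Row's maximum payoff:
Column X: max payoff to Row = 4
Column Y: max payoff to Row = 6
Column Z: max payoff to Row = 2
Minimum is 2, achieved by column Z.
Minimax strategy: Z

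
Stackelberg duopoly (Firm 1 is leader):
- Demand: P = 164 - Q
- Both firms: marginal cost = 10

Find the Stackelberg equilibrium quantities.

q₁* (leader) = 77.0, q₂* (follower) = 38.5

Work:
Follower's reaction: q₂ = (a - c - q₁)/2
Leader substitutes: π₁ = q₁·(a - q₁ - (a-c-q₁)/2 - c)
FOC: q₁* = (164 - 10)/2 = 77.00
Then: q₂* = (164 - 10 - 77.0)/2 = 38.50
Leader has first-mover advantage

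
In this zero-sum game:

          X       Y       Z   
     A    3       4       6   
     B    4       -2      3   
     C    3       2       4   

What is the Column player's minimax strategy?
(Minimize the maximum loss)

Column should play X or Y (all achieve the minimum), value = 4

Work:
Column player minimizes Row's maximum payoff:
Column X: max payoff to Row = 4
Column Y: max payoff to Row = 4
Column Z: max payoff to Row = 6
Minimum is 4, achieved by columns X, Y (tied).
Each of X or Y is a minimax strategy.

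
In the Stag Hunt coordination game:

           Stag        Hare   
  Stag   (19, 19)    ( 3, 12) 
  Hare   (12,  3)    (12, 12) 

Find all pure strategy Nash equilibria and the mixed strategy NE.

Pure NE: (Stag, Stag) and (Hare, Hare); Mixed NE: p = 0.5625, q = 0.5625

Work:
Check pure NE:
(Stag, Stag): (19, 19) - no unilateral deviation beneficial
(Hare, Hare): (12, 12) - no unilateral deviation beneficial
Mixed NE: P1 plays Stag with p = 0.5625, P2 plays Stag with q = 0.5625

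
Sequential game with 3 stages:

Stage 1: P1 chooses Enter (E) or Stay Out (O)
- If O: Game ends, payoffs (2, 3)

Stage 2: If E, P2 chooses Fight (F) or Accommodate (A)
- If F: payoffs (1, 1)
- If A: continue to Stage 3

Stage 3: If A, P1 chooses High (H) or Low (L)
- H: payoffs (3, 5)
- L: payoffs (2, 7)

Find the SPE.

SPE: (E, A, H); Outcome (3, 5)

Work:
Stage 3: P1 chooses H (3 vs 2)
Stage 2: P2: F->1, A->5 (anticipating H). Choose A
Stage 1: P1: O->2, E->3 (anticipating A, H). Choose E
SPE path: E -> A -> H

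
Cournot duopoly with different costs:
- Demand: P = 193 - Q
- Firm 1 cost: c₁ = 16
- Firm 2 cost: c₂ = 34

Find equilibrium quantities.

q₁* = 65.0, q₂* = 47.0

Work:
Reaction: q₁ = (193 - 16 - q₂)/2
Reaction: q₂ = (193 - 34 - q₁)/2
Solve simultaneously:
q₁* = (193 - 2×16 + 34)/3 = 65.0
q₂* = (193 - 2×34 + 16)/3 = 47.0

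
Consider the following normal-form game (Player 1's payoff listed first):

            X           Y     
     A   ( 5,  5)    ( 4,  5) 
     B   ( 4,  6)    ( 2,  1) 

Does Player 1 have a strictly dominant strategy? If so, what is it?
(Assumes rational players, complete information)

Yes, Player 1's strictly dominant strategy is A

Work:
A strategy strictly dominates another if it gives a strictly higher payoff against every opponent action. Compare each pair of P1's strategies column-by-column:
  A vs B: [5 vs 4, 4 vs 2] → A strictly dominates B
  B vs A: [4 vs 5, 2 vs 4] → B does not strictly dominate A (column X: 4 ≤ 5)
A strictly dominates every other strategy → strictly dominant.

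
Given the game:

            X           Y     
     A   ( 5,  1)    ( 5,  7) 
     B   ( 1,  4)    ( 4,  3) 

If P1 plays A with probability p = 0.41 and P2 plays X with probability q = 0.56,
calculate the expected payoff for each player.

E[P1] = 3.4188, E[P2] = 3.5928

Work:
E[P1] = p·q·π₁(A,X) + p·(1-q)·π₁(A,Y) + (1-p)·q·π₁(B,X) + (1-p)·(1-q)·π₁(B,Y)
= 0.41·0.56·5 + 0.41·0.44·5 + 0.59·0.56·1 + 0.59·0.44·4
= 3.4188

E[P2] = 3.5928 (similar calculation)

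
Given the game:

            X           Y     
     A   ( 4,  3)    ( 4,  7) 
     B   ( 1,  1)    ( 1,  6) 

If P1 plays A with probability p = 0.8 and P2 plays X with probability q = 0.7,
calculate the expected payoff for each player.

E[P1] = 3.4, E[P2] = 3.86

Work:
E[P1] = p·q·π₁(A,X) + p·(1-q)·π₁(A,Y) + (1-p)·q·π₁(B,X) + (1-p)·(1-q)·π₁(B,Y)
= 0.8·0.7·4 + 0.8·0.3·4 + 0.2·0.7·1 + 0.2·0.3·1
= 3.4

E[P2] = 3.86 (similar calculation)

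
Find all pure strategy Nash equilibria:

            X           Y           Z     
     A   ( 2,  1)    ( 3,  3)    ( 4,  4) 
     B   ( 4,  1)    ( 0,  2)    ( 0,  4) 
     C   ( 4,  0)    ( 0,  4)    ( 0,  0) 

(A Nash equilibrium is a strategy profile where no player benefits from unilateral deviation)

Nash equilibrium: (A, Z)

Work:
Best responses:
  P1 vs X: payoffs [2, 4, 4] → best response B/C (payoff 4)
  P1 vs Y: payoffs [3, 0, 0] → best response A (payoff 3)
  P1 vs Z: payoffs [4, 0, 0] → best response A (payoff 4)
  P2 vs A: payoffs [1, 3, 4] → best response Z (payoff 4)
  P2 vs B: payoffs [1, 2, 4] → best response Z (payoff 4)
  P2 vs C: payoffs [0, 4, 0] → best response Y (payoff 4)
Mutual best responses: (A,Z) → Nash equilibria.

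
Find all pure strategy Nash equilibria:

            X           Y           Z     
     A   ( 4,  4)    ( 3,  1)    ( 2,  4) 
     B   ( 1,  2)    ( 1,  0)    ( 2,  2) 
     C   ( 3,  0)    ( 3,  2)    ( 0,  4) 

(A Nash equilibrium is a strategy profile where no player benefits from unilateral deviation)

Nash equilibrium: (A, X), (A, Z), (B, Z)

Work:
Best responses:
  P1 vs X: payoffs [4, 1, 3] → best response A (payoff 4)
  P1 vs Y: payoffs [3, 1, 3] → best response A/C (payoff 3)
  P1 vs Z: payoffs [2, 2, 0] → best response A/B (payoff 2)
  P2 vs A: payoffs [4, 1, 4] → best response X/Z (payoff 4)
  P2 vs B: payoffs [2, 0, 2] → best response X/Z (payoff 2)
  P2 vs C: payoffs [0, 2, 4] → best response Z (payoff 4)
Mutual best responses: (A,X), (A,Z), (B,Z) → Nash equilibria.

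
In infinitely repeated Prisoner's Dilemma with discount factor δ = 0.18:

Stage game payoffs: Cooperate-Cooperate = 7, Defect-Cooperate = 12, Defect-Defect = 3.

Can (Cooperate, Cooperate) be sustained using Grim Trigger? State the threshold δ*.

δ* = 0.5556; since δ = 0.18 < 0.5556, cooperation cannot be sustained

Work:
For Grim Trigger:
Cooperate forever: 7/(1-δ)
Defect then punished: 12 + 3·δ/(1-δ)
Need: 7/(1-δ) ≥ 12 + 3·δ/(1-δ)
Solving: δ ≥ (T-R)/(T-P) = (12-7)/(12-3) = 0.5556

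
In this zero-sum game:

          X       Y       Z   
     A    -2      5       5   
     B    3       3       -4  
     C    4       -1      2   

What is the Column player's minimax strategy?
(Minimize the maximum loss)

Column should play X, value = 4

Work:
Column player minimizes Row's maximum payoff:
Column X: max payoff to Row = 4
Column Y: max payoff to Row = 5
Column Z: max payoff to Row = 5
Minimum is 4, achieved by column X.
Minimax strategy: X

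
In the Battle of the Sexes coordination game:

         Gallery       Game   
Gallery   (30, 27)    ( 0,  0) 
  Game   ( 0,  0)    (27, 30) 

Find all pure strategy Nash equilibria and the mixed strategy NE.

Pure NE: (Gallery, Gallery) and (Game, Game); Mixed NE: p = 0.5263, q = 0.4737

Work:
Check pure NE:
(Gallery, Gallery): (30, 27) - no unilateral deviation beneficial
(Game, Game): (27, 30) - no unilateral deviation beneficial
Mixed NE: P1 plays Gallery with p = 0.5263, P2 plays Gallery with q = 0.4737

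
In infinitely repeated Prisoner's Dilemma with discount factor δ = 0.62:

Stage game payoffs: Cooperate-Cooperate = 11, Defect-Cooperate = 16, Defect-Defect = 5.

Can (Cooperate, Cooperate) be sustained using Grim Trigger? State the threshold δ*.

δ* = 0.4545; since δ = 0.62 ≥ 0.4545, cooperation can be sustained

Work:
For Grim Trigger:
Cooperate forever: 11/(1-δ)
Defect then punished: 16 + 5·δ/(1-δ)
Need: 11/(1-δ) ≥ 16 + 5·δ/(1-δ)
Solving: δ ≥ (T-R)/(T-P) = (16-11)/(16-5) = 0.4545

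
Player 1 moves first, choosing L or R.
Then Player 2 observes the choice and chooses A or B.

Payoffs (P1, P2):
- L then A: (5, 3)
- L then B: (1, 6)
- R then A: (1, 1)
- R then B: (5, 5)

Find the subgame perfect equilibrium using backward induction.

P1 plays R, P2 plays B after L and B after R; Payoff (5, 5)

Work:
Backward induction:
After L: P2 chooses B → P1 gets 1
After R: P2 chooses B → P1 gets 5
P1 chooses R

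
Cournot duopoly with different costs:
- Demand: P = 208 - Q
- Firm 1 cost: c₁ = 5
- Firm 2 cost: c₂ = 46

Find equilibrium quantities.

q₁* = 81.33, q₂* = 40.33

Work:
Reaction: q₁ = (208 - 5 - q₂)/2
Reaction: q₂ = (208 - 46 - q₁)/2
Solve simultaneously:
q₁* = (208 - 2×5 + 46)/3 = 81.33
q₂* = (208 - 2×46 + 5)/3 = 40.33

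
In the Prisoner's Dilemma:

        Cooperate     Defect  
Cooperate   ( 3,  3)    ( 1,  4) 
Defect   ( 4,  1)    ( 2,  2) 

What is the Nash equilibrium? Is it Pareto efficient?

(Defect, Defect) is NE; not Pareto efficient

Work:
Defect dominates Cooperate for both players:
If P2 cooperates: Defect (4) > Cooperate (3)
If P2 defects: Defect (2) > Cooperate (1)
NE: (Defect, Defect) with payoff (2, 2)
But (Cooperate, Cooperate) = (3, 3) Pareto dominates (2, 2)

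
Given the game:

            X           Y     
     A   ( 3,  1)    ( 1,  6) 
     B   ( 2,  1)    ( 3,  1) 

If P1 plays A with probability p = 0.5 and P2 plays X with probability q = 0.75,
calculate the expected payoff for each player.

E[P1] = 2.375, E[P2] = 1.625

Work:
E[P1] = p·q·π₁(A,X) + p·(1-q)·π₁(A,Y) + (1-p)·q·π₁(B,X) + (1-p)·(1-q)·π₁(B,Y)
= 0.5·0.75·3 + 0.5·0.25·1 + 0.5·0.75·2 + 0.5·0.25·3
= 2.375

E[P2] = 1.625 (similar calculation)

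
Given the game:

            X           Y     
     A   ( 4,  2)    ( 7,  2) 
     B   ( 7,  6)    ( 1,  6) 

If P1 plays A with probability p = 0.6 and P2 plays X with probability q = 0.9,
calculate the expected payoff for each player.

E[P1] = 5.14, E[P2] = 3.6

Work:
E[P1] = p·q·π₁(A,X) + p·(1-q)·π₁(A,Y) + (1-p)·q·π₁(B,X) + (1-p)·(1-q)·π₁(B,Y)
= 0.6·0.9·4 + 0.6·0.1·7 + 0.4·0.9·7 + 0.4·0.1·1
= 5.14

E[P2] = 3.6 (similar calculation)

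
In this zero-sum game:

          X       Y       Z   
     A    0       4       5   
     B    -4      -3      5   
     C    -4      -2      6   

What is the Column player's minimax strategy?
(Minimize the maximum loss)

Column should play X, value = 0

Work:
Column player minimizes Row's maximum payoff:
Column X: max payoff to Row = 0
Column Y: max payoff to Row = 4
Column Z: max payoff to Row = 6
Minimum is 0, achieved by column X.
Minimax strategy: X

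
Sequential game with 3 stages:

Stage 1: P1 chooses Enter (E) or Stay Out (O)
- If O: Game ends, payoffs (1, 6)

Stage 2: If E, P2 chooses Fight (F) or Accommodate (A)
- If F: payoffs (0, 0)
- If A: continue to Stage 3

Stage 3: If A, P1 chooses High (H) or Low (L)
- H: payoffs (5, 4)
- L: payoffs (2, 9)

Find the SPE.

SPE: (E, A, H); Outcome (5, 4)

Work:
Stage 3: P1 chooses H (5 vs 2)
Stage 2: P2: F->0, A->4 (anticipating H). Choose A
Stage 1: P1: O->1, E->5 (anticipating A, H). Choose E
SPE path: E -> A -> H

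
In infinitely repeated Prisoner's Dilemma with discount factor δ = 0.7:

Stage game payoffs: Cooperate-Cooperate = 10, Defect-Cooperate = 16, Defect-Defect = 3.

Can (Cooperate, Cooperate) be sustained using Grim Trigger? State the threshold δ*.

δ* = 0.4615; since δ = 0.7 ≥ 0.4615, cooperation can be sustained

Work:
For Grim Trigger:
Cooperate forever: 10/(1-δ)
Defect then punished: 16 + 3·δ/(1-δ)
Need: 10/(1-δ) ≥ 16 + 3·δ/(1-δ)
Solving: δ ≥ (T-R)/(T-P) = (16-10)/(16-3) = 0.4615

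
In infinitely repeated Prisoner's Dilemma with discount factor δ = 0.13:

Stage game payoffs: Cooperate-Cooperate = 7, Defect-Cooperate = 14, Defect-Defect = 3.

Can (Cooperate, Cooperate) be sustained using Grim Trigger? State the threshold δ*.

δ* = 0.6364; since δ = 0.13 < 0.6364, cooperation cannot be sustained

Work:
For Grim Trigger:
Cooperate forever: 7/(1-δ)
Defect then punished: 14 + 3·δ/(1-δ)
Need: 7/(1-δ) ≥ 14 + 3·δ/(1-δ)
Solving: δ ≥ (T-R)/(T-P) = (14-7)/(14-3) = 0.6364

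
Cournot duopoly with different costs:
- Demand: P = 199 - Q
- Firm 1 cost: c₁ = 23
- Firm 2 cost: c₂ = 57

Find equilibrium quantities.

q₁* = 70.0, q₂* = 36.0

Work:
Reaction: q₁ = (199 - 23 - q₂)/2
Reaction: q₂ = (199 - 57 - q₁)/2
Solve simultaneously:
q₁* = (199 - 2×23 + 57)/3 = 70.0
q₂* = (199 - 2×57 + 23)/3 = 36.0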